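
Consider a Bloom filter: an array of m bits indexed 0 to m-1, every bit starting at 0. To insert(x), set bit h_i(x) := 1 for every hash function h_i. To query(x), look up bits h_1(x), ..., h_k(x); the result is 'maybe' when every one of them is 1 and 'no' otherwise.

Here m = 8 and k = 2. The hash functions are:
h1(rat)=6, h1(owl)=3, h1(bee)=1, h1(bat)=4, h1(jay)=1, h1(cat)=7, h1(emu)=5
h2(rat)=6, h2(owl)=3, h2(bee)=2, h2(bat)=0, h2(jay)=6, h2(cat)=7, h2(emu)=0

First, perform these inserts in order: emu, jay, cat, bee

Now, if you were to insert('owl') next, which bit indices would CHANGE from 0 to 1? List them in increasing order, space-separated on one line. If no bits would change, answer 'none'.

Answer: 3

Derivation:
Start: bits=00000000
After insert 'emu': sets bits 0 5 -> bits=10000100
After insert 'jay': sets bits 1 6 -> bits=11000110
After insert 'cat': sets bits 7 -> bits=11000111
After insert 'bee': sets bits 1 2 -> bits=11100111
insert 'owl' would touch bits 3; currently bit3=0
Bits that are 0 among those (would change 0->1): 3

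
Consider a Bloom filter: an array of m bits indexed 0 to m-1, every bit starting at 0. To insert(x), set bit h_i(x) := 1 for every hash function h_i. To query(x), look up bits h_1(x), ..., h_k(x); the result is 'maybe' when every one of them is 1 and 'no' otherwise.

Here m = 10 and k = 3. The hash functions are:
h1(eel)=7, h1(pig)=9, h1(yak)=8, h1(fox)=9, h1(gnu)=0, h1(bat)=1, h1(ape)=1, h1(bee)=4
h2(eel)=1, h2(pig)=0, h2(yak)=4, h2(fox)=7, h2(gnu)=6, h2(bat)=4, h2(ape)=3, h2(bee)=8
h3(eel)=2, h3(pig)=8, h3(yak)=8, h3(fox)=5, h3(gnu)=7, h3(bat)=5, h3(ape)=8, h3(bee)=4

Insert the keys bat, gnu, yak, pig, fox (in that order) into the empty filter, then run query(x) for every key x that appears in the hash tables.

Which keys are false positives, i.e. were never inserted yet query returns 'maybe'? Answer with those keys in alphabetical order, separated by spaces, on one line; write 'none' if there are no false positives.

Start: bits=0000000000
After insert 'bat': sets bits 1 4 5 -> bits=0100110000
After insert 'gnu': sets bits 0 6 7 -> bits=1100111100
After insert 'yak': sets bits 4 8 -> bits=1100111110
After insert 'pig': sets bits 0 8 9 -> bits=1100111111
After insert 'fox': sets bits 5 7 9 -> bits=1100111111
Not inserted: ape bee eel — query each against bits=1100111111:
query ape: checks bit1=1, bit3=0, bit8=1 (has a 0) -> no => not a false positive
query bee: checks bit4=1, bit8=1 (all 1) -> maybe => FALSE POSITIVE
query eel: checks bit1=1, bit2=0, bit7=1 (has a 0) -> no => not a false positive
False positives (alphabetical): bee

Answer: bee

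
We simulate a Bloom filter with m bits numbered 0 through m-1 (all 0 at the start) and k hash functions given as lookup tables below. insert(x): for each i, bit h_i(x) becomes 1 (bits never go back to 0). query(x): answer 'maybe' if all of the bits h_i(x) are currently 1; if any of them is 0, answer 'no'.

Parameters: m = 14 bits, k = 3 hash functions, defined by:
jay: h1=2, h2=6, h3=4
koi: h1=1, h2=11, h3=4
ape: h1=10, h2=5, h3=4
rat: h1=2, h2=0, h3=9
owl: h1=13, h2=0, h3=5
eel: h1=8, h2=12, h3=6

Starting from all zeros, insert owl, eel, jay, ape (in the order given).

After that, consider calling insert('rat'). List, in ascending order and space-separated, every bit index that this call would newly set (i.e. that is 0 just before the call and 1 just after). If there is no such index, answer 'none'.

Answer: 9

Derivation:
Start: bits=00000000000000
After insert 'owl': sets bits 0 5 13 -> bits=10000100000001
After insert 'eel': sets bits 6 8 12 -> bits=10000110100011
After insert 'jay': sets bits 2 4 6 -> bits=10101110100011
After insert 'ape': sets bits 4 5 10 -> bits=10101110101011
insert 'rat' would touch bits 0 2 9; currently bit0=1, bit2=1, bit9=0
Bits that are 0 among those (would change 0->1): 9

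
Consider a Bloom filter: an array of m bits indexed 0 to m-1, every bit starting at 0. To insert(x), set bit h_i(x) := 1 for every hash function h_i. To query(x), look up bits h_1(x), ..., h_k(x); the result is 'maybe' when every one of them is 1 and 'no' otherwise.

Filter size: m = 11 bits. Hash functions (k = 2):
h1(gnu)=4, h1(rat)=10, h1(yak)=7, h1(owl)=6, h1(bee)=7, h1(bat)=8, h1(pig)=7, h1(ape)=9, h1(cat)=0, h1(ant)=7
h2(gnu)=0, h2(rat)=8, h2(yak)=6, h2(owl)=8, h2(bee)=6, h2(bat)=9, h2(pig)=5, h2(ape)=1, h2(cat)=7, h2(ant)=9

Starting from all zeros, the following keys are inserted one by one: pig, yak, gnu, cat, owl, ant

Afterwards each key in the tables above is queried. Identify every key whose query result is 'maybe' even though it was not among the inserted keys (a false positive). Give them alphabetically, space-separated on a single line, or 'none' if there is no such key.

Start: bits=00000000000
After insert 'pig': sets bits 5 7 -> bits=00000101000
After insert 'yak': sets bits 6 7 -> bits=00000111000
After insert 'gnu': sets bits 0 4 -> bits=10001111000
After insert 'cat': sets bits 0 7 -> bits=10001111000
After insert 'owl': sets bits 6 8 -> bits=10001111100
After insert 'ant': sets bits 7 9 -> bits=10001111110
Not inserted: ape bat bee rat — query each against bits=10001111110:
query ape: checks bit1=0, bit9=1 (has a 0) -> no => not a false positive
query bat: checks bit8=1, bit9=1 (all 1) -> maybe => FALSE POSITIVE
query bee: checks bit6=1, bit7=1 (all 1) -> maybe => FALSE POSITIVE
query rat: checks bit8=1, bit10=0 (has a 0) -> no => not a false positive
False positives (alphabetical): bat bee

Answer: bat bee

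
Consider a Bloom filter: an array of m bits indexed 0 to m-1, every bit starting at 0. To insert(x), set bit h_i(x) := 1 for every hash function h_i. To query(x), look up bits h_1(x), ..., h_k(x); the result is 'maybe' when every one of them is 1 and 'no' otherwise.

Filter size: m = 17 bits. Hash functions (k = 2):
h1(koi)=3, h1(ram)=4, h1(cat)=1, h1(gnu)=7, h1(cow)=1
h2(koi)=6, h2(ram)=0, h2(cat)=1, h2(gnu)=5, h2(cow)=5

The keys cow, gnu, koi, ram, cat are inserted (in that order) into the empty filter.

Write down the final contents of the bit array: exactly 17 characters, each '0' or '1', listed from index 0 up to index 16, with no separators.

Start: bits=00000000000000000
After insert 'cow': sets bits 1 5 -> bits=01000100000000000
After insert 'gnu': sets bits 5 7 -> bits=01000101000000000
After insert 'koi': sets bits 3 6 -> bits=01010111000000000
After insert 'ram': sets bits 0 4 -> bits=11011111000000000
After insert 'cat': sets bits 1 -> bits=11011111000000000

Answer: 11011111000000000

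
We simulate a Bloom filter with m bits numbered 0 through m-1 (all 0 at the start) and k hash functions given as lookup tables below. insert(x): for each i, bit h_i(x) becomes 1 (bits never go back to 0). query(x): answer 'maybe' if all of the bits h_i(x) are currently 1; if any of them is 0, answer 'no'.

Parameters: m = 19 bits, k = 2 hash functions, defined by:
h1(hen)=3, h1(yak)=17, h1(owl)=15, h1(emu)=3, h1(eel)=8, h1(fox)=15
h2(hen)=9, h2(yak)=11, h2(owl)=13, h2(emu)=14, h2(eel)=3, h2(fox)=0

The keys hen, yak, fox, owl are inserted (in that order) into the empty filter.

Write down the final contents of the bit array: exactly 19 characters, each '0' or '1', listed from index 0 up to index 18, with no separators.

Start: bits=0000000000000000000
After insert 'hen': sets bits 3 9 -> bits=0001000001000000000
After insert 'yak': sets bits 11 17 -> bits=0001000001010000010
After insert 'fox': sets bits 0 15 -> bits=1001000001010001010
After insert 'owl': sets bits 13 15 -> bits=1001000001010101010

Answer: 1001000001010101010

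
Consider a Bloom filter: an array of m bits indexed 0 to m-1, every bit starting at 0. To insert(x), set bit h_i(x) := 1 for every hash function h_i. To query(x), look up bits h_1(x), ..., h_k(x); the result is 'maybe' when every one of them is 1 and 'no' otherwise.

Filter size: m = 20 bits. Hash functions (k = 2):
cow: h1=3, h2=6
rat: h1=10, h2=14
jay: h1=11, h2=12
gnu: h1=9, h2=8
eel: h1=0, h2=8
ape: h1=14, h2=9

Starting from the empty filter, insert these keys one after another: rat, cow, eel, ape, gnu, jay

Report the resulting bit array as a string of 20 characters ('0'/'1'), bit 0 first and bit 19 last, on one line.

Start: bits=00000000000000000000
After insert 'rat': sets bits 10 14 -> bits=00000000001000100000
After insert 'cow': sets bits 3 6 -> bits=00010010001000100000
After insert 'eel': sets bits 0 8 -> bits=10010010101000100000
After insert 'ape': sets bits 9 14 -> bits=10010010111000100000
After insert 'gnu': sets bits 8 9 -> bits=10010010111000100000
After insert 'jay': sets bits 11 12 -> bits=10010010111110100000

Answer: 10010010111110100000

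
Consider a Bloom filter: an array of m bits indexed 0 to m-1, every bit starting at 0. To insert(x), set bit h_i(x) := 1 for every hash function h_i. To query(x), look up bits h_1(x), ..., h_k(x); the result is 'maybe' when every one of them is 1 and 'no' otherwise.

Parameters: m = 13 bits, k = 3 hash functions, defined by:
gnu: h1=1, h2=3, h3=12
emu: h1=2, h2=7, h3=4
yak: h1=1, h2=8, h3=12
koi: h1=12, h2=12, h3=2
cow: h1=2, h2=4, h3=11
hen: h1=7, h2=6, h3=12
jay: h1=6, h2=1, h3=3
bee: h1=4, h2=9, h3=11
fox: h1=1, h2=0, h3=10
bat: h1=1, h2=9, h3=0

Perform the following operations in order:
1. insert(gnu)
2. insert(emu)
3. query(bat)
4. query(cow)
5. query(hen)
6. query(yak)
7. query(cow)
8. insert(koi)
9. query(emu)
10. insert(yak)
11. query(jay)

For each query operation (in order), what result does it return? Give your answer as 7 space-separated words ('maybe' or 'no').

Start: bits=0000000000000
Op 1: insert gnu -> sets bits 1 3 12 -> bits=0101000000001
Op 2: insert emu -> sets bits 2 4 7 -> bits=0111100100001
Op 3: query bat -> checks bit0=0, bit1=1, bit9=0 (has a 0) -> no
Op 4: query cow -> checks bit2=1, bit4=1, bit11=0 (has a 0) -> no
Op 5: query hen -> checks bit6=0, bit7=1, bit12=1 (has a 0) -> no
Op 6: query yak -> checks bit1=1, bit8=0, bit12=1 (has a 0) -> no
Op 7: query cow -> checks bit2=1, bit4=1, bit11=0 (has a 0) -> no
Op 8: insert koi -> sets bits 2 12 -> bits=0111100100001
Op 9: query emu -> checks bit2=1, bit4=1, bit7=1 (all 1) -> maybe
Op 10: insert yak -> sets bits 1 8 12 -> bits=0111100110001
Op 11: query jay -> checks bit1=1, bit3=1, bit6=0 (has a 0) -> no
Query results in order: no no no no no maybe no

Answer: no no no no no maybe no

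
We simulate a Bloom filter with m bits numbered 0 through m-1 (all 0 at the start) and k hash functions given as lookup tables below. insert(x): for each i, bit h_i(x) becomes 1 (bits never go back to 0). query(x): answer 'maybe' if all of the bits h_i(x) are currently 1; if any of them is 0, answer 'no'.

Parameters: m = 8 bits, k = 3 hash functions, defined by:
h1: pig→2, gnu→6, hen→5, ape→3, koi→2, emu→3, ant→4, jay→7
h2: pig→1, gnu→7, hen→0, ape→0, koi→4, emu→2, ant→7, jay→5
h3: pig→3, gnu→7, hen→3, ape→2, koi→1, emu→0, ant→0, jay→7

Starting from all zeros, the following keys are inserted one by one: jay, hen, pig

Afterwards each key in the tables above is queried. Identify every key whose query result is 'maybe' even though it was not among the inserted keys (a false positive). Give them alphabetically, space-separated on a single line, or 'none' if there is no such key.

Answer: ape emu

Derivation:
Start: bits=00000000
After insert 'jay': sets bits 5 7 -> bits=00000101
After insert 'hen': sets bits 0 3 5 -> bits=10010101
After insert 'pig': sets bits 1 2 3 -> bits=11110101
Not inserted: ant ape emu gnu koi — query each against bits=11110101:
query ant: checks bit0=1, bit4=0, bit7=1 (has a 0) -> no => not a false positive
query ape: checks bit0=1, bit2=1, bit3=1 (all 1) -> maybe => FALSE POSITIVE
query emu: checks bit0=1, bit2=1, bit3=1 (all 1) -> maybe => FALSE POSITIVE
query gnu: checks bit6=0, bit7=1 (has a 0) -> no => not a false positive
query koi: checks bit1=1, bit2=1, bit4=0 (has a 0) -> no => not a false positive
False positives (alphabetical): ape emu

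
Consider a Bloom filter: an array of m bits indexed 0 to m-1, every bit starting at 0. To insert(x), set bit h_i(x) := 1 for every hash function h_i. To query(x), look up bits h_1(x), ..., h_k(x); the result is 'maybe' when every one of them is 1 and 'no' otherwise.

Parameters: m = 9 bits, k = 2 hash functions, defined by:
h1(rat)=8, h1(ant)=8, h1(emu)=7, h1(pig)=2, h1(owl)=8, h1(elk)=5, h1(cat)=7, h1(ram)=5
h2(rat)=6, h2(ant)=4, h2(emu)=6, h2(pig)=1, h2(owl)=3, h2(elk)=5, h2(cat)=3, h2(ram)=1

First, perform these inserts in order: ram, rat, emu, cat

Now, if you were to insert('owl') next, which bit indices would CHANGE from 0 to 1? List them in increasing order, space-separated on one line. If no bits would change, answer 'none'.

Start: bits=000000000
After insert 'ram': sets bits 1 5 -> bits=010001000
After insert 'rat': sets bits 6 8 -> bits=010001101
After insert 'emu': sets bits 6 7 -> bits=010001111
After insert 'cat': sets bits 3 7 -> bits=010101111
insert 'owl' would touch bits 3 8; currently bit3=1, bit8=1
Bits that are 0 among those (would change 0->1): none

Answer: none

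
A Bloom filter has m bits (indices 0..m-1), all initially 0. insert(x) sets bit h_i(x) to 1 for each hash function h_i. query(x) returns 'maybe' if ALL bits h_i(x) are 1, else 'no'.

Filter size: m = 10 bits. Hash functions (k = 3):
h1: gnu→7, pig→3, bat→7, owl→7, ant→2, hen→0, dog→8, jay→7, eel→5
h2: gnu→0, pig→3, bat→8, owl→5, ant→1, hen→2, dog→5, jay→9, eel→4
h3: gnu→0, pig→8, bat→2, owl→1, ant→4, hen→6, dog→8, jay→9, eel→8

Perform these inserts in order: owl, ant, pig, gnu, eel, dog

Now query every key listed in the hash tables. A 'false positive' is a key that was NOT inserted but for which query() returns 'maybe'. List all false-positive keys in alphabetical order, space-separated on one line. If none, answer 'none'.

Answer: bat

Derivation:
Start: bits=0000000000
After insert 'owl': sets bits 1 5 7 -> bits=0100010100
After insert 'ant': sets bits 1 2 4 -> bits=0110110100
After insert 'pig': sets bits 3 8 -> bits=0111110110
After insert 'gnu': sets bits 0 7 -> bits=1111110110
After insert 'eel': sets bits 4 5 8 -> bits=1111110110
After insert 'dog': sets bits 5 8 -> bits=1111110110
Not inserted: bat hen jay — query each against bits=1111110110:
query bat: checks bit2=1, bit7=1, bit8=1 (all 1) -> maybe => FALSE POSITIVE
query hen: checks bit0=1, bit2=1, bit6=0 (has a 0) -> no => not a false positive
query jay: checks bit7=1, bit9=0 (has a 0) -> no => not a false positive
False positives (alphabetical): bat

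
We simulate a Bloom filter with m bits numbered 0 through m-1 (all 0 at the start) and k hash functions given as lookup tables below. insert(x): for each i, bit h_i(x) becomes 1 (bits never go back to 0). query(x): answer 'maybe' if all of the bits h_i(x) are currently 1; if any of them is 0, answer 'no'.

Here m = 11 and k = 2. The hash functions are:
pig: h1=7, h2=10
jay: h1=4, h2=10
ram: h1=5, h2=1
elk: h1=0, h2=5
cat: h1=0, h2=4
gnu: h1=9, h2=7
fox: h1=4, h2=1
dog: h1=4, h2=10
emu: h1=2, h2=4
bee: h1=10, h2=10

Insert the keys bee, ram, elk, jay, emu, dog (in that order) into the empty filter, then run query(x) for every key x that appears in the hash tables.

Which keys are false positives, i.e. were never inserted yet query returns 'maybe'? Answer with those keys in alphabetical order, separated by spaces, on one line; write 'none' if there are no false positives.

Answer: cat fox

Derivation:
Start: bits=00000000000
After insert 'bee': sets bits 10 -> bits=00000000001
After insert 'ram': sets bits 1 5 -> bits=01000100001
After insert 'elk': sets bits 0 5 -> bits=11000100001
After insert 'jay': sets bits 4 10 -> bits=11001100001
After insert 'emu': sets bits 2 4 -> bits=11101100001
After insert 'dog': sets bits 4 10 -> bits=11101100001
Not inserted: cat fox gnu pig — query each against bits=11101100001:
query cat: checks bit0=1, bit4=1 (all 1) -> maybe => FALSE POSITIVE
query fox: checks bit1=1, bit4=1 (all 1) -> maybe => FALSE POSITIVE
query gnu: checks bit7=0, bit9=0 (has a 0) -> no => not a false positive
query pig: checks bit7=0, bit10=1 (has a 0) -> no => not a false positive
False positives (alphabetical): cat fox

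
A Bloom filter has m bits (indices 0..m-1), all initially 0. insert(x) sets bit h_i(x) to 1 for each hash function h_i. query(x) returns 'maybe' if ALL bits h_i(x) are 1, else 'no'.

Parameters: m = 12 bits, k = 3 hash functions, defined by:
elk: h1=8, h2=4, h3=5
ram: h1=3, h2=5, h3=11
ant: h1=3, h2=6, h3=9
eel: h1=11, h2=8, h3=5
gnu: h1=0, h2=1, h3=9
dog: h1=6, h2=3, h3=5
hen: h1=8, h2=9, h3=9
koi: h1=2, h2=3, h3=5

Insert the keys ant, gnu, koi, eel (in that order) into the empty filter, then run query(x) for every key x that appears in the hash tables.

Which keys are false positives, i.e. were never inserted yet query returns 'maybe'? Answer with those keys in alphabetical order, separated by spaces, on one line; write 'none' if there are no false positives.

Answer: dog hen ram

Derivation:
Start: bits=000000000000
After insert 'ant': sets bits 3 6 9 -> bits=000100100100
After insert 'gnu': sets bits 0 1 9 -> bits=110100100100
After insert 'koi': sets bits 2 3 5 -> bits=111101100100
After insert 'eel': sets bits 5 8 11 -> bits=111101101101
Not inserted: dog elk hen ram — query each against bits=111101101101:
query dog: checks bit3=1, bit5=1, bit6=1 (all 1) -> maybe => FALSE POSITIVE
query elk: checks bit4=0, bit5=1, bit8=1 (has a 0) -> no => not a false positive
query hen: checks bit8=1, bit9=1 (all 1) -> maybe => FALSE POSITIVE
query ram: checks bit3=1, bit5=1, bit11=1 (all 1) -> maybe => FALSE POSITIVE
False positives (alphabetical): dog hen ram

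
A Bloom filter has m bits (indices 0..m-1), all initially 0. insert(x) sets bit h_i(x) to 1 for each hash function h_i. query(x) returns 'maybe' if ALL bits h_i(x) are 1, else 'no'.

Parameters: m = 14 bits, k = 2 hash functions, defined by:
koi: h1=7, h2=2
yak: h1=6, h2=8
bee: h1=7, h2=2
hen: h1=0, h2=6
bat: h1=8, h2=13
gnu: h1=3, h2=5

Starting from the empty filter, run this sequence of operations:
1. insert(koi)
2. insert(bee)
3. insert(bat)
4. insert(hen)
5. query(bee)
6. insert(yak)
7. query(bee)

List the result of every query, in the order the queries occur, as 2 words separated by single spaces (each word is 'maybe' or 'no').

Start: bits=00000000000000
Op 1: insert koi -> sets bits 2 7 -> bits=00100001000000
Op 2: insert bee -> sets bits 2 7 -> bits=00100001000000
Op 3: insert bat -> sets bits 8 13 -> bits=00100001100001
Op 4: insert hen -> sets bits 0 6 -> bits=10100011100001
Op 5: query bee -> checks bit2=1, bit7=1 (all 1) -> maybe
Op 6: insert yak -> sets bits 6 8 -> bits=10100011100001
Op 7: query bee -> checks bit2=1, bit7=1 (all 1) -> maybe
Query results in order: maybe maybe

Answer: maybe maybe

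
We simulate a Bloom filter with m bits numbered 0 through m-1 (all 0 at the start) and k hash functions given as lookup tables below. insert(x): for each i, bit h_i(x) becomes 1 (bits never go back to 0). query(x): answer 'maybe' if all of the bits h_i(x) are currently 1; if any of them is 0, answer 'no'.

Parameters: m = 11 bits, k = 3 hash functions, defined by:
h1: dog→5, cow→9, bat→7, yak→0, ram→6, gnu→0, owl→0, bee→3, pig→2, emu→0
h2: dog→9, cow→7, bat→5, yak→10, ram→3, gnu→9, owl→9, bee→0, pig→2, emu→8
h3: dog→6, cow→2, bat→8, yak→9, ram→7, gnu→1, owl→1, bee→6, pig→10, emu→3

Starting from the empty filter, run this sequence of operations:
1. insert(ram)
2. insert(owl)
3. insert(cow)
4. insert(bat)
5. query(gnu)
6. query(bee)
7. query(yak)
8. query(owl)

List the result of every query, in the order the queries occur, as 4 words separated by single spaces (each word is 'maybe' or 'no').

Start: bits=00000000000
Op 1: insert ram -> sets bits 3 6 7 -> bits=00010011000
Op 2: insert owl -> sets bits 0 1 9 -> bits=11010011010
Op 3: insert cow -> sets bits 2 7 9 -> bits=11110011010
Op 4: insert bat -> sets bits 5 7 8 -> bits=11110111110
Op 5: query gnu -> checks bit0=1, bit1=1, bit9=1 (all 1) -> maybe
Op 6: query bee -> checks bit0=1, bit3=1, bit6=1 (all 1) -> maybe
Op 7: query yak -> checks bit0=1, bit9=1, bit10=0 (has a 0) -> no
Op 8: query owl -> checks bit0=1, bit1=1, bit9=1 (all 1) -> maybe
Query results in order: maybe maybe no maybe

Answer: maybe maybe no maybe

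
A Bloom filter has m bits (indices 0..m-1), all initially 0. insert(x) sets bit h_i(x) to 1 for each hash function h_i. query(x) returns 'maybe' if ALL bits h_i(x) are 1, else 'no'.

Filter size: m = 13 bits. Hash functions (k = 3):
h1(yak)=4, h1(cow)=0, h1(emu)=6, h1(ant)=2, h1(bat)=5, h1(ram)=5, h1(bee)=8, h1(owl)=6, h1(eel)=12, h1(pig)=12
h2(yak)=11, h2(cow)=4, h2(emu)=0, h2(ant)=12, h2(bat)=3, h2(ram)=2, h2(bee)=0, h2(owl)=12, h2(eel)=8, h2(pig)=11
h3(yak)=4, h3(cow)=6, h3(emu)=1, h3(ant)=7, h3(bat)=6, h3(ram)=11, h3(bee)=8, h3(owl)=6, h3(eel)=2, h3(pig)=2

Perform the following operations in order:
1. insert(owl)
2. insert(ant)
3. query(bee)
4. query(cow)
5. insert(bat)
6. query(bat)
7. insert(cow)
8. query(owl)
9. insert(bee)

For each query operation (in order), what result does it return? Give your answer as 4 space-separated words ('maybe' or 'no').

Start: bits=0000000000000
Op 1: insert owl -> sets bits 6 12 -> bits=0000001000001
Op 2: insert ant -> sets bits 2 7 12 -> bits=0010001100001
Op 3: query bee -> checks bit0=0, bit8=0 (has a 0) -> no
Op 4: query cow -> checks bit0=0, bit4=0, bit6=1 (has a 0) -> no
Op 5: insert bat -> sets bits 3 5 6 -> bits=0011011100001
Op 6: query bat -> checks bit3=1, bit5=1, bit6=1 (all 1) -> maybe
Op 7: insert cow -> sets bits 0 4 6 -> bits=1011111100001
Op 8: query owl -> checks bit6=1, bit12=1 (all 1) -> maybe
Op 9: insert bee -> sets bits 0 8 -> bits=1011111110001
Query results in order: no no maybe maybe

Answer: no no maybe maybe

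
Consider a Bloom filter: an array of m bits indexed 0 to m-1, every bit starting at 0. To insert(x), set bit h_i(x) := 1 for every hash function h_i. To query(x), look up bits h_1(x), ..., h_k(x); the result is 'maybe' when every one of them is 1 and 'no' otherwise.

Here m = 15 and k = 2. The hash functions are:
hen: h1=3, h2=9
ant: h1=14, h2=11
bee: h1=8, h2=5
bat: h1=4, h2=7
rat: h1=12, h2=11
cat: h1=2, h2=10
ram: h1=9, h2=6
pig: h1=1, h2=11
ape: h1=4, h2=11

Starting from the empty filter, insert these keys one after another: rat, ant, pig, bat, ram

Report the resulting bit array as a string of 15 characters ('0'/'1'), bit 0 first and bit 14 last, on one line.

Answer: 010010110101101

Derivation:
Start: bits=000000000000000
After insert 'rat': sets bits 11 12 -> bits=000000000001100
After insert 'ant': sets bits 11 14 -> bits=000000000001101
After insert 'pig': sets bits 1 11 -> bits=010000000001101
After insert 'bat': sets bits 4 7 -> bits=010010010001101
After insert 'ram': sets bits 6 9 -> bits=010010110101101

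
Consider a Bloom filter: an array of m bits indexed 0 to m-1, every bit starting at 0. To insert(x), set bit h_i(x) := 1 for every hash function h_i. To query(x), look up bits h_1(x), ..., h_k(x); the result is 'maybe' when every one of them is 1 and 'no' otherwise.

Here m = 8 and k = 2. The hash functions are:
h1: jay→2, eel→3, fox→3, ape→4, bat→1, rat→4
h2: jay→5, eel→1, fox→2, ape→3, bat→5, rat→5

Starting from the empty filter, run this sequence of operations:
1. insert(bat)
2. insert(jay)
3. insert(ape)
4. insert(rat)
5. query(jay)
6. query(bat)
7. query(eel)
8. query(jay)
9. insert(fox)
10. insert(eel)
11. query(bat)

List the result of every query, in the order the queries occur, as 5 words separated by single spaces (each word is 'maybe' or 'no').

Start: bits=00000000
Op 1: insert bat -> sets bits 1 5 -> bits=01000100
Op 2: insert jay -> sets bits 2 5 -> bits=01100100
Op 3: insert ape -> sets bits 3 4 -> bits=01111100
Op 4: insert rat -> sets bits 4 5 -> bits=01111100
Op 5: query jay -> checks bit2=1, bit5=1 (all 1) -> maybe
Op 6: query bat -> checks bit1=1, bit5=1 (all 1) -> maybe
Op 7: query eel -> checks bit1=1, bit3=1 (all 1) -> maybe
Op 8: query jay -> checks bit2=1, bit5=1 (all 1) -> maybe
Op 9: insert fox -> sets bits 2 3 -> bits=01111100
Op 10: insert eel -> sets bits 1 3 -> bits=01111100
Op 11: query bat -> checks bit1=1, bit5=1 (all 1) -> maybe
Query results in order: maybe maybe maybe maybe maybe

Answer: maybe maybe maybe maybe maybe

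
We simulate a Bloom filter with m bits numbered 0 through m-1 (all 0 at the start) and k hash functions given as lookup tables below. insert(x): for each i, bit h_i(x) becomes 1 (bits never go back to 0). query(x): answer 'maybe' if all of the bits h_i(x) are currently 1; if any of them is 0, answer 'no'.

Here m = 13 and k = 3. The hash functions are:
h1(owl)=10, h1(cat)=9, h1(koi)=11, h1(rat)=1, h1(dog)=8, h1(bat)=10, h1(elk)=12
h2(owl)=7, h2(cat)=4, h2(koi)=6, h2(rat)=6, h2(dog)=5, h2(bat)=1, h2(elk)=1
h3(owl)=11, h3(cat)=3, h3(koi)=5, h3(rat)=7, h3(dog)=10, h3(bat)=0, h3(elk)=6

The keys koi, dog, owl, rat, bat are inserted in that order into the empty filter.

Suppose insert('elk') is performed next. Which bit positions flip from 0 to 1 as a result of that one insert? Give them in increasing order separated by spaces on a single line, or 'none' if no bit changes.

Answer: 12

Derivation:
Start: bits=0000000000000
After insert 'koi': sets bits 5 6 11 -> bits=0000011000010
After insert 'dog': sets bits 5 8 10 -> bits=0000011010110
After insert 'owl': sets bits 7 10 11 -> bits=0000011110110
After insert 'rat': sets bits 1 6 7 -> bits=0100011110110
After insert 'bat': sets bits 0 1 10 -> bits=1100011110110
insert 'elk' would touch bits 1 6 12; currently bit1=1, bit6=1, bit12=0
Bits that are 0 among those (would change 0->1): 12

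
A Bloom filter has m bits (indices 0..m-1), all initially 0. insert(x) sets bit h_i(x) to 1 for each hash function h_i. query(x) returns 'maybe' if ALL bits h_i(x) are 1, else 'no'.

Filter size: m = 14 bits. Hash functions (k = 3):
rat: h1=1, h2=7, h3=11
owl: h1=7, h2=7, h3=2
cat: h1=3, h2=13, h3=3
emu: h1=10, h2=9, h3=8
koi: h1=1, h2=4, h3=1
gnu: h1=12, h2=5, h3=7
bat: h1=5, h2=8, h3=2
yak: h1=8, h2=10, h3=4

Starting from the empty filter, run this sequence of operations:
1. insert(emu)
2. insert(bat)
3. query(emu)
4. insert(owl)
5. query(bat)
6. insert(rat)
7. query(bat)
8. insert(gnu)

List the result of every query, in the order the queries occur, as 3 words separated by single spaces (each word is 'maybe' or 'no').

Start: bits=00000000000000
Op 1: insert emu -> sets bits 8 9 10 -> bits=00000000111000
Op 2: insert bat -> sets bits 2 5 8 -> bits=00100100111000
Op 3: query emu -> checks bit8=1, bit9=1, bit10=1 (all 1) -> maybe
Op 4: insert owl -> sets bits 2 7 -> bits=00100101111000
Op 5: query bat -> checks bit2=1, bit5=1, bit8=1 (all 1) -> maybe
Op 6: insert rat -> sets bits 1 7 11 -> bits=01100101111100
Op 7: query bat -> checks bit2=1, bit5=1, bit8=1 (all 1) -> maybe
Op 8: insert gnu -> sets bits 5 7 12 -> bits=01100101111110
Query results in order: maybe maybe maybe

Answer: maybe maybe maybe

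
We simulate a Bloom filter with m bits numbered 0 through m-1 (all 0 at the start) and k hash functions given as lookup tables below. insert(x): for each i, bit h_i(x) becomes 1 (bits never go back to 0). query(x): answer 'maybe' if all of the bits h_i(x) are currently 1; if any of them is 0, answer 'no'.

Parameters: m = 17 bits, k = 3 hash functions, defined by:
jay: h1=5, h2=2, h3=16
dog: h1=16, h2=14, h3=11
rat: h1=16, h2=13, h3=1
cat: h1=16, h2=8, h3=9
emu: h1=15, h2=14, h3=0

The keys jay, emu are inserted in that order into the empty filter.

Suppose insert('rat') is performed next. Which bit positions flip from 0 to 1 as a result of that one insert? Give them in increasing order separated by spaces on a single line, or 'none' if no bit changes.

Start: bits=00000000000000000
After insert 'jay': sets bits 2 5 16 -> bits=00100100000000001
After insert 'emu': sets bits 0 14 15 -> bits=10100100000000111
insert 'rat' would touch bits 1 13 16; currently bit1=0, bit13=0, bit16=1
Bits that are 0 among those (would change 0->1): 1 13

Answer: 1 13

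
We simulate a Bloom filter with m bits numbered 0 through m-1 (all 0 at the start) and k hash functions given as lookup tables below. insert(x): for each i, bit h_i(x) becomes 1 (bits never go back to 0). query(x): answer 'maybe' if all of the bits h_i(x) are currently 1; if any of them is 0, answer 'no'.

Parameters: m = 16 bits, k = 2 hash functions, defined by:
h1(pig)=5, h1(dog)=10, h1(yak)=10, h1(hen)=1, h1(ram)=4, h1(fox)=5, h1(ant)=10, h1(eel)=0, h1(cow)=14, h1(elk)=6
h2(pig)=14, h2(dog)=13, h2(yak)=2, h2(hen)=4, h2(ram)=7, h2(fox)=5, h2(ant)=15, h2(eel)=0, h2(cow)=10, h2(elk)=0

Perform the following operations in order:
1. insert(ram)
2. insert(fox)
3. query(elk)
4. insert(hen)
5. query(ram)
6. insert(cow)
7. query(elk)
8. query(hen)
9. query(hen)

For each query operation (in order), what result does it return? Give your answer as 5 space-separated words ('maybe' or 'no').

Start: bits=0000000000000000
Op 1: insert ram -> sets bits 4 7 -> bits=0000100100000000
Op 2: insert fox -> sets bits 5 -> bits=0000110100000000
Op 3: query elk -> checks bit0=0, bit6=0 (has a 0) -> no
Op 4: insert hen -> sets bits 1 4 -> bits=0100110100000000
Op 5: query ram -> checks bit4=1, bit7=1 (all 1) -> maybe
Op 6: insert cow -> sets bits 10 14 -> bits=0100110100100010
Op 7: query elk -> checks bit0=0, bit6=0 (has a 0) -> no
Op 8: query hen -> checks bit1=1, bit4=1 (all 1) -> maybe
Op 9: query hen -> checks bit1=1, bit4=1 (all 1) -> maybe
Query results in order: no maybe no maybe maybe

Answer: no maybe no maybe maybe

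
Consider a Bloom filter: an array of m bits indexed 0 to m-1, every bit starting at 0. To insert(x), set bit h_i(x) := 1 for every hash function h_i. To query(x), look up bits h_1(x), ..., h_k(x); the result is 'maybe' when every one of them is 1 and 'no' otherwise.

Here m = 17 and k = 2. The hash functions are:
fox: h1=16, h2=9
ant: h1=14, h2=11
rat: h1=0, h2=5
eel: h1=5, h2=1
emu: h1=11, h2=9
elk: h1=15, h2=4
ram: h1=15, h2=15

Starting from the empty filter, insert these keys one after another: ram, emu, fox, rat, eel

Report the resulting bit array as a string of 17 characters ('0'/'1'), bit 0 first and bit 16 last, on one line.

Answer: 11000100010100011

Derivation:
Start: bits=00000000000000000
After insert 'ram': sets bits 15 -> bits=00000000000000010
After insert 'emu': sets bits 9 11 -> bits=00000000010100010
After insert 'fox': sets bits 9 16 -> bits=00000000010100011
After insert 'rat': sets bits 0 5 -> bits=10000100010100011
After insert 'eel': sets bits 1 5 -> bits=11000100010100011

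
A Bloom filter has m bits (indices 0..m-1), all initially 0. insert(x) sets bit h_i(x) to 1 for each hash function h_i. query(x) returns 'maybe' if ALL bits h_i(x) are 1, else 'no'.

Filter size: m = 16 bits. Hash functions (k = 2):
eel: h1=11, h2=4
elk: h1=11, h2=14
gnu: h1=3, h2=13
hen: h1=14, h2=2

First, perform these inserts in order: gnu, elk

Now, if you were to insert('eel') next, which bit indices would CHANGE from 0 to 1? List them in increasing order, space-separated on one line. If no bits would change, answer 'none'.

Start: bits=0000000000000000
After insert 'gnu': sets bits 3 13 -> bits=0001000000000100
After insert 'elk': sets bits 11 14 -> bits=0001000000010110
insert 'eel' would touch bits 4 11; currently bit4=0, bit11=1
Bits that are 0 among those (would change 0->1): 4

Answer: 4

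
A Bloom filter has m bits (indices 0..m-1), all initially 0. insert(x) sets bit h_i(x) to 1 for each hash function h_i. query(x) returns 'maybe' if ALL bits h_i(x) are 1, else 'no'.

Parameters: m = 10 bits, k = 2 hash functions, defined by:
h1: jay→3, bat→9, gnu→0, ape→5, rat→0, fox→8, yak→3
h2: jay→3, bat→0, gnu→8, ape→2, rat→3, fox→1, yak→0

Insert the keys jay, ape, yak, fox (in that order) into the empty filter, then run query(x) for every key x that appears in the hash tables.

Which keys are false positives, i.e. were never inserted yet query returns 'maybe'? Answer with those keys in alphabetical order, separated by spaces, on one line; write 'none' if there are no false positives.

Start: bits=0000000000
After insert 'jay': sets bits 3 -> bits=0001000000
After insert 'ape': sets bits 2 5 -> bits=0011010000
After insert 'yak': sets bits 0 3 -> bits=1011010000
After insert 'fox': sets bits 1 8 -> bits=1111010010
Not inserted: bat gnu rat — query each against bits=1111010010:
query bat: checks bit0=1, bit9=0 (has a 0) -> no => not a false positive
query gnu: checks bit0=1, bit8=1 (all 1) -> maybe => FALSE POSITIVE
query rat: checks bit0=1, bit3=1 (all 1) -> maybe => FALSE POSITIVE
False positives (alphabetical): gnu rat

Answer: gnu rat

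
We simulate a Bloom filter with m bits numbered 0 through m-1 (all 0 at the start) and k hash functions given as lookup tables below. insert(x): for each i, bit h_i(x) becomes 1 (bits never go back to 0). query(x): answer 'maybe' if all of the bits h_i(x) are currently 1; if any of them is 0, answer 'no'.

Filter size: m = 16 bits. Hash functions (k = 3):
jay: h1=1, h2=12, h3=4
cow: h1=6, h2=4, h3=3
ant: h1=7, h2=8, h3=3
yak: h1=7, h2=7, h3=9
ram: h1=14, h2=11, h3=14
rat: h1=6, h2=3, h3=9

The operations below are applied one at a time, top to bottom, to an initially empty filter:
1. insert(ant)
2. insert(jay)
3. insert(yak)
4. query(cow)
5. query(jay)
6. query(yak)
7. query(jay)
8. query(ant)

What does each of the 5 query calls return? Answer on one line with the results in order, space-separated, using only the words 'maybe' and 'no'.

Start: bits=0000000000000000
Op 1: insert ant -> sets bits 3 7 8 -> bits=0001000110000000
Op 2: insert jay -> sets bits 1 4 12 -> bits=0101100110001000
Op 3: insert yak -> sets bits 7 9 -> bits=0101100111001000
Op 4: query cow -> checks bit3=1, bit4=1, bit6=0 (has a 0) -> no
Op 5: query jay -> checks bit1=1, bit4=1, bit12=1 (all 1) -> maybe
Op 6: query yak -> checks bit7=1, bit9=1 (all 1) -> maybe
Op 7: query jay -> checks bit1=1, bit4=1, bit12=1 (all 1) -> maybe
Op 8: query ant -> checks bit3=1, bit7=1, bit8=1 (all 1) -> maybe
Query results in order: no maybe maybe maybe maybe

Answer: no maybe maybe maybe maybe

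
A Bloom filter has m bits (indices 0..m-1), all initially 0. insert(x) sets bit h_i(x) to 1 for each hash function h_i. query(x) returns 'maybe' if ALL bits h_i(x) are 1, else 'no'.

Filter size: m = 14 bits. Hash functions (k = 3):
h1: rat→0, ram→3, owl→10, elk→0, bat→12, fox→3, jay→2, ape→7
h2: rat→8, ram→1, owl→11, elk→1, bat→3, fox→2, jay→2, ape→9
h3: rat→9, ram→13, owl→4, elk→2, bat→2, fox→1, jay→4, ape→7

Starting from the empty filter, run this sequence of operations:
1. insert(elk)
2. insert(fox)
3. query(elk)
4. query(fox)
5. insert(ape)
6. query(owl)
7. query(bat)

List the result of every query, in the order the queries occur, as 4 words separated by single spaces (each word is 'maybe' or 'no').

Start: bits=00000000000000
Op 1: insert elk -> sets bits 0 1 2 -> bits=11100000000000
Op 2: insert fox -> sets bits 1 2 3 -> bits=11110000000000
Op 3: query elk -> checks bit0=1, bit1=1, bit2=1 (all 1) -> maybe
Op 4: query fox -> checks bit1=1, bit2=1, bit3=1 (all 1) -> maybe
Op 5: insert ape -> sets bits 7 9 -> bits=11110001010000
Op 6: query owl -> checks bit4=0, bit10=0, bit11=0 (has a 0) -> no
Op 7: query bat -> checks bit2=1, bit3=1, bit12=0 (has a 0) -> no
Query results in order: maybe maybe no no

Answer: maybe maybe no no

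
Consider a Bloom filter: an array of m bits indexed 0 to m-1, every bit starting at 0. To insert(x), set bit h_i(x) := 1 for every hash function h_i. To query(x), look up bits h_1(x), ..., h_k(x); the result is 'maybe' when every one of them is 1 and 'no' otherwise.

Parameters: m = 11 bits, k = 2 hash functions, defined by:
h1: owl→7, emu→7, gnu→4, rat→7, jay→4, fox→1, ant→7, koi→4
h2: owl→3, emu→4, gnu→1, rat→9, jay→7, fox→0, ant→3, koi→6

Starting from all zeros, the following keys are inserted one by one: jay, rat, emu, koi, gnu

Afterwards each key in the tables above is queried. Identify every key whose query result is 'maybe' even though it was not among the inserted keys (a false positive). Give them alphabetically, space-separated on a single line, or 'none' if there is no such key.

Answer: none

Derivation:
Start: bits=00000000000
After insert 'jay': sets bits 4 7 -> bits=00001001000
After insert 'rat': sets bits 7 9 -> bits=00001001010
After insert 'emu': sets bits 4 7 -> bits=00001001010
After insert 'koi': sets bits 4 6 -> bits=00001011010
After insert 'gnu': sets bits 1 4 -> bits=01001011010
Not inserted: ant fox owl — query each against bits=01001011010:
query ant: checks bit3=0, bit7=1 (has a 0) -> no => not a false positive
query fox: checks bit0=0, bit1=1 (has a 0) -> no => not a false positive
query owl: checks bit3=0, bit7=1 (has a 0) -> no => not a false positive
False positives (alphabetical): none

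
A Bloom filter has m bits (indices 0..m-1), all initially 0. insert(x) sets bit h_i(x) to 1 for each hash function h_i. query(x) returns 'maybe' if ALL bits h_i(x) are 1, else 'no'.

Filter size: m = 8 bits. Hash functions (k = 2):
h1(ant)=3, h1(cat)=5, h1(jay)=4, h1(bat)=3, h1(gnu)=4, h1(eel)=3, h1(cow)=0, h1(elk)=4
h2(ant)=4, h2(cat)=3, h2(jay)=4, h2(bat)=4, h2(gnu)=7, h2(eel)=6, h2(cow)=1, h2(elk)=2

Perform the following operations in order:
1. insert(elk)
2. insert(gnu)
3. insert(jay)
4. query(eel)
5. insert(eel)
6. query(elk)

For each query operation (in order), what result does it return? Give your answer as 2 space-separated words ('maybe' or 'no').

Answer: no maybe

Derivation:
Start: bits=00000000
Op 1: insert elk -> sets bits 2 4 -> bits=00101000
Op 2: insert gnu -> sets bits 4 7 -> bits=00101001
Op 3: insert jay -> sets bits 4 -> bits=00101001
Op 4: query eel -> checks bit3=0, bit6=0 (has a 0) -> no
Op 5: insert eel -> sets bits 3 6 -> bits=00111011
Op 6: query elk -> checks bit2=1, bit4=1 (all 1) -> maybe
Query results in order: no maybe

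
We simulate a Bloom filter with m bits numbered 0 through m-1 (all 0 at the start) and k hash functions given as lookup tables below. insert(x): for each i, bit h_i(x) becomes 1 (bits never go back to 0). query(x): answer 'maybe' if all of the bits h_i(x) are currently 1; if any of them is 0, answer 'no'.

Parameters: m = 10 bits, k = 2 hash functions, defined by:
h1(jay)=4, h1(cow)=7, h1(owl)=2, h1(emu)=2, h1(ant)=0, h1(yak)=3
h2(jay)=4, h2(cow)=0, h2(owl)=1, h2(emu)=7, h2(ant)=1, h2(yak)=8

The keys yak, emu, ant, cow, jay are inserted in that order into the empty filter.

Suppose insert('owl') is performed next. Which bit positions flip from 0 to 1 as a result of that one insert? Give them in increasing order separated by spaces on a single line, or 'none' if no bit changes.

Answer: none

Derivation:
Start: bits=0000000000
After insert 'yak': sets bits 3 8 -> bits=0001000010
After insert 'emu': sets bits 2 7 -> bits=0011000110
After insert 'ant': sets bits 0 1 -> bits=1111000110
After insert 'cow': sets bits 0 7 -> bits=1111000110
After insert 'jay': sets bits 4 -> bits=1111100110
insert 'owl' would touch bits 1 2; currently bit1=1, bit2=1
Bits that are 0 among those (would change 0->1): none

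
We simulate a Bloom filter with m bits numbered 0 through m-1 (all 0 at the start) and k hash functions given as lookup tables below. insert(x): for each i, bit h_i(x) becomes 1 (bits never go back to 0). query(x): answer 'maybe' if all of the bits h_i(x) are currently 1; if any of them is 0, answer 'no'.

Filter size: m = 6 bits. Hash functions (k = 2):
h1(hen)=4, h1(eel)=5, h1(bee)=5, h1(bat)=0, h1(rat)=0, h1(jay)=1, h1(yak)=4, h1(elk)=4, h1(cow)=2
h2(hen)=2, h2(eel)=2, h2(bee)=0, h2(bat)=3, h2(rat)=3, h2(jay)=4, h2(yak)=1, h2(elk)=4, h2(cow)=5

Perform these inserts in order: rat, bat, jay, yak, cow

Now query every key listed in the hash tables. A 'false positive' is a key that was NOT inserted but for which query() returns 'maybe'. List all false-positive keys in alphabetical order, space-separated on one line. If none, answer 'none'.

Answer: bee eel elk hen

Derivation:
Start: bits=000000
After insert 'rat': sets bits 0 3 -> bits=100100
After insert 'bat': sets bits 0 3 -> bits=100100
After insert 'jay': sets bits 1 4 -> bits=110110
After insert 'yak': sets bits 1 4 -> bits=110110
After insert 'cow': sets bits 2 5 -> bits=111111
Not inserted: bee eel elk hen — query each against bits=111111:
query bee: checks bit0=1, bit5=1 (all 1) -> maybe => FALSE POSITIVE
query eel: checks bit2=1, bit5=1 (all 1) -> maybe => FALSE POSITIVE
query elk: checks bit4=1 (all 1) -> maybe => FALSE POSITIVE
query hen: checks bit2=1, bit4=1 (all 1) -> maybe => FALSE POSITIVE
False positives (alphabetical): bee eel elk hen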